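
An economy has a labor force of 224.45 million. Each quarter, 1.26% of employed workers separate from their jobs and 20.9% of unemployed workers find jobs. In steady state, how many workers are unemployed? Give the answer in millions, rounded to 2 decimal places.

Steady-state unemployment rate u* = s/(s+f) = 1.26/(1.26+20.9) = 0.056859.
Unemployed = u* × labor force = 0.056859 × 224.45 ≈ 12.76 million.

About 12.76 million are unemployed in steady state.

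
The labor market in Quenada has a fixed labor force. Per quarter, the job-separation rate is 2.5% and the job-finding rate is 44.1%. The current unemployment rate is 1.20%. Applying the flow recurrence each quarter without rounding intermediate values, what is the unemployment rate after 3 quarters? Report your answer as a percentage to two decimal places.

Unemployment rate after three quarters ≈ 4.73%.

With a fixed labor force, u_{t+1} = u_t + s·(1−u_t) − f·u_t = u_t·(1−s−f) + s.
Here 1−s−f = 0.534 and s = 0.025.
u_1 = 0.012000 × 0.534 + 0.025 = 0.031408.
u_2 = 0.031408 × 0.534 + 0.025 = 0.041772.
u_3 = 0.041772 × 0.534 + 0.025 = 0.047306.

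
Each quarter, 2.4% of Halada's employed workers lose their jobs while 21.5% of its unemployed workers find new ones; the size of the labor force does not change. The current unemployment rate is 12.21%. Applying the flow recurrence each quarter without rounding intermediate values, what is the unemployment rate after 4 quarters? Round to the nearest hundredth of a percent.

Unemployment rate after four quarters ≈ 10.77%.

With a fixed labor force, u_{t+1} = u_t + s·(1−u_t) − f·u_t = u_t·(1−s−f) + s.
Here 1−s−f = 0.761 and s = 0.024.
u_1 = 0.122100 × 0.761 + 0.024 = 0.116918.
u_2 = 0.116918 × 0.761 + 0.024 = 0.112975.
u_3 = 0.112975 × 0.761 + 0.024 = 0.109974.
u_4 = 0.109974 × 0.761 + 0.024 = 0.107690.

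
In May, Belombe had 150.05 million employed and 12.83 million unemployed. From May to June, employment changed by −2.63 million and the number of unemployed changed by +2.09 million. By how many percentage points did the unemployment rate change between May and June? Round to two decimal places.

The unemployment rate changed by +1.31 percentage points.

May: labor force = 150.05 + 12.83 = 162.88; u = 12.83/162.88 = 7.88%.
June: labor force = 147.42 + 14.92 = 162.34; u = 14.92/162.34 = 9.19%.
Change = 9.19% − 7.88% = +1.31 pp.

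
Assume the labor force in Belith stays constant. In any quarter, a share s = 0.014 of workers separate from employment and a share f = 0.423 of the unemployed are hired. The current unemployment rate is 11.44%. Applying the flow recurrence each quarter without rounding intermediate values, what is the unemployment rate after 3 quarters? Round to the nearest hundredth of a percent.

Unemployment rate after three quarters ≈ 4.67%.

With a fixed labor force, u_{t+1} = u_t + s·(1−u_t) − f·u_t = u_t·(1−s−f) + s.
Here 1−s−f = 0.563 and s = 0.014.
u_1 = 0.114400 × 0.563 + 0.014 = 0.078407.
u_2 = 0.078407 × 0.563 + 0.014 = 0.058143.
u_3 = 0.058143 × 0.563 + 0.014 = 0.046735.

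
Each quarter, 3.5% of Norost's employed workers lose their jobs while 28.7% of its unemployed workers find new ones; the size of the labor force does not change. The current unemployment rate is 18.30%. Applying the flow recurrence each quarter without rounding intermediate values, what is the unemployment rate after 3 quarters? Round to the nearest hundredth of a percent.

With a fixed labor force, u_{t+1} = u_t + s·(1−u_t) − f·u_t = u_t·(1−s−f) + s.
Here 1−s−f = 0.678 and s = 0.035.
u_1 = 0.183000 × 0.678 + 0.035 = 0.159074.
u_2 = 0.159074 × 0.678 + 0.035 = 0.142852.
u_3 = 0.142852 × 0.678 + 0.035 = 0.131854.

Unemployment rate after three quarters ≈ 13.19%.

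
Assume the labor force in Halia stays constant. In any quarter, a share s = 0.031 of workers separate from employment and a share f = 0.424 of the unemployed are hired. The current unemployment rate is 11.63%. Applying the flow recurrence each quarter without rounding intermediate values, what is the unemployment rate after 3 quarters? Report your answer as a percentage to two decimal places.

Unemployment rate after three quarters ≈ 7.59%.

With a fixed labor force, u_{t+1} = u_t + s·(1−u_t) − f·u_t = u_t·(1−s−f) + s.
Here 1−s−f = 0.545 and s = 0.031.
u_1 = 0.116300 × 0.545 + 0.031 = 0.094384.
u_2 = 0.094384 × 0.545 + 0.031 = 0.082439.
u_3 = 0.082439 × 0.545 + 0.031 = 0.075929.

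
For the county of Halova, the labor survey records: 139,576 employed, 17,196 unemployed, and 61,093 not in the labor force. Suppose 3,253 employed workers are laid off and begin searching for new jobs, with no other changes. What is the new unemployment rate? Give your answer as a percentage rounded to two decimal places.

New unemployment rate ≈ 13.04%.

Initially, labor force = 139,576 + 17,196 = 156,772, so u = 17,196/156,772 = 10.97%.
After the change, employed falls and unemployed rises by 3,253; labor force unchanged → E = 136,323, U = 20,449, labor force = 156,772.
New unemployment rate = 20,449 / 156,772 = 13.04%.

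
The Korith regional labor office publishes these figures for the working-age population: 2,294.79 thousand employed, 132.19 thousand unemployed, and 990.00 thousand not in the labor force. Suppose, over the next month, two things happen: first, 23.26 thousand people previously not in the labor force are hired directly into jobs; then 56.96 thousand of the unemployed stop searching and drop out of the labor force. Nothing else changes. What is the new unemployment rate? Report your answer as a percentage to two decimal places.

New unemployment rate ≈ 3.14%.

Initially, labor force = 2,294.79 + 132.19 = 2,426.98 thousand, so u = 132.19/2,426.98 = 5.45%.
After the first change, employed and labor force both rise by 23.26; unemployed unchanged → E = 2,318.05, U = 132.19, labor force = 2,450.24 thousand.
After the second change, unemployed and labor force both fall by 56.96 → E = 2,318.05, U = 75.23, labor force = 2,393.28 thousand.
New unemployment rate = 75.23 / 2,393.28 = 3.14%.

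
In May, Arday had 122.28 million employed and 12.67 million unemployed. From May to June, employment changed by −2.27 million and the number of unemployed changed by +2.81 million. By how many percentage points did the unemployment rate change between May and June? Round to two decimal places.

The unemployment rate changed by +2.04 percentage points.

May: labor force = 122.28 + 12.67 = 134.95; u = 12.67/134.95 = 9.39%.
June: labor force = 120.01 + 15.48 = 135.49; u = 15.48/135.49 = 11.43%.
Change = 11.43% − 9.39% = +2.04 pp.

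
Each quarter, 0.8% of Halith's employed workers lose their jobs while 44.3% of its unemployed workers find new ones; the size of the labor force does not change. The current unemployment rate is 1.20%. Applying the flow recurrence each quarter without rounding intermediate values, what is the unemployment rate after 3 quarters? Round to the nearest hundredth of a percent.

With a fixed labor force, u_{t+1} = u_t + s·(1−u_t) − f·u_t = u_t·(1−s−f) + s.
Here 1−s−f = 0.549 and s = 0.008.
u_1 = 0.012000 × 0.549 + 0.008 = 0.014588.
u_2 = 0.014588 × 0.549 + 0.008 = 0.016009.
u_3 = 0.016009 × 0.549 + 0.008 = 0.016789.

Unemployment rate after three quarters ≈ 1.68%.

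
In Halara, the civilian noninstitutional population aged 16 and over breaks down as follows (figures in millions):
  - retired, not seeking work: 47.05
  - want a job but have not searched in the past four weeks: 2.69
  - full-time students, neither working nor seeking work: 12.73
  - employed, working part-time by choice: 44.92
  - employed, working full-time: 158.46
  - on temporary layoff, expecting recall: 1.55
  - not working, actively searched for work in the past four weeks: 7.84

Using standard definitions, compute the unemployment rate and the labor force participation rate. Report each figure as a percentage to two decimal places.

Unemployment rate ≈ 4.41%; labor force participation rate ≈ 77.30%.

Employed = 44.92 + 158.46 = 203.38 million.
Unemployed = 1.55 + 7.84 = 9.39 million (jobless and actively searching, or on temporary layoff).
Labor force = 203.38 + 9.39 = 212.77 million.
Not in labor force = 47.05 + 2.69 + 12.73 = 62.47 million (those not working and not actively searching are outside the labor force — including those who want a job but have given up searching).
Civilian working-age population = 212.77 + 62.47 = 275.24 million.
Unemployment rate = 9.39 / 212.77 = 4.41%.
Labor force participation rate = 212.77 / 275.24 = 77.30%.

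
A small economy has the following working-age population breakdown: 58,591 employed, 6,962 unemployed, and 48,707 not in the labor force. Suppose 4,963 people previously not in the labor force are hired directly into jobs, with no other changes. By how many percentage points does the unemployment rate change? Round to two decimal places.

Initially, labor force = 58,591 + 6,962 = 65,553, so u = 6,962/65,553 = 10.62%.
After the change, employed and labor force both rise by 4,963; unemployed unchanged → E = 63,554, U = 6,962, labor force = 70,516.
New unemployment rate = 6,962 / 70,516 = 9.87%.
Change = 9.87% − 10.62% = −0.75 percentage points.

The unemployment rate changes by −0.75 percentage points.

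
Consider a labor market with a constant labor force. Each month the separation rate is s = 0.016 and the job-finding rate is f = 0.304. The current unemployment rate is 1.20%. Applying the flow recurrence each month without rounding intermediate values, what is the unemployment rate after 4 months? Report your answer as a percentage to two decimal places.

With a fixed labor force, u_{t+1} = u_t + s·(1−u_t) − f·u_t = u_t·(1−s−f) + s.
Here 1−s−f = 0.680 and s = 0.016.
u_1 = 0.012000 × 0.680 + 0.016 = 0.024160.
u_2 = 0.024160 × 0.680 + 0.016 = 0.032429.
u_3 = 0.032429 × 0.680 + 0.016 = 0.038052.
u_4 = 0.038052 × 0.680 + 0.016 = 0.041875.

Unemployment rate after four months ≈ 4.19%.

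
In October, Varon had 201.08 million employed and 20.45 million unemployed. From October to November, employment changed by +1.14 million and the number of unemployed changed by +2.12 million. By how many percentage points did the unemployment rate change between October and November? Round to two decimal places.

October: labor force = 201.08 + 20.45 = 221.53; u = 20.45/221.53 = 9.23%.
November: labor force = 202.22 + 22.57 = 224.79; u = 22.57/224.79 = 10.04%.
Change = 10.04% − 9.23% = +0.81 pp.

The unemployment rate changed by +0.81 percentage points.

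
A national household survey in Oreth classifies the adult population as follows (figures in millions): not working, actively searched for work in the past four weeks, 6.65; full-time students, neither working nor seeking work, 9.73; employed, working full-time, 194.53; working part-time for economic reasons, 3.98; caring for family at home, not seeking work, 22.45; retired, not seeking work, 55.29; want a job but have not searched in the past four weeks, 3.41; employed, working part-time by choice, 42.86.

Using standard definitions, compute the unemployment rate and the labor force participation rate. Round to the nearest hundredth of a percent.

Unemployment rate ≈ 2.68%; labor force participation rate ≈ 73.18%.

Employed = 194.53 + 3.98 + 42.86 = 241.37 million (anyone who worked, including part-time for economic reasons, counts as employed).
Unemployed = 6.65 million.
Labor force = 241.37 + 6.65 = 248.02 million.
Not in labor force = 9.73 + 22.45 + 55.29 + 3.41 = 90.88 million (those not working and not actively searching are outside the labor force — including those who want a job but have given up searching).
Civilian working-age population = 248.02 + 90.88 = 338.90 million.
Unemployment rate = 6.65 / 248.02 = 2.68%.
Labor force participation rate = 248.02 / 338.90 = 73.18%.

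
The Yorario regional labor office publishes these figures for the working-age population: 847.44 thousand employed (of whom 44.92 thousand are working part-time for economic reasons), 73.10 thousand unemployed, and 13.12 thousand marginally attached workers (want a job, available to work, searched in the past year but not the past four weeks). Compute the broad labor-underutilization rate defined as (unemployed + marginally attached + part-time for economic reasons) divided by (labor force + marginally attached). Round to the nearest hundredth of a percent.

Broad underutilization rate ≈ 14.05%.

Labor force = 847.44 + 73.10 = 920.54 thousand.
Numerator = 73.10 + 13.12 + 44.92 = 131.14 thousand.
Denominator = 920.54 + 13.12 = 933.66 thousand.
Broad rate = 131.14 / 933.66 = 14.05%.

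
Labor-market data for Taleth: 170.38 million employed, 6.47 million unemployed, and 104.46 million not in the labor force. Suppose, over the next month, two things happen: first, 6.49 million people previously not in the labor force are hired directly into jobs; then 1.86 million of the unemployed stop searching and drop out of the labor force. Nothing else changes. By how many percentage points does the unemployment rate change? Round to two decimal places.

Initially, labor force = 170.38 + 6.47 = 176.85 million, so u = 6.47/176.85 = 3.66%.
After the first change, employed and labor force both rise by 6.49; unemployed unchanged → E = 176.87, U = 6.47, labor force = 183.34 million.
After the second change, unemployed and labor force both fall by 1.86 → E = 176.87, U = 4.61, labor force = 181.48 million.
New unemployment rate = 4.61 / 181.48 = 2.54%.
Change = 2.54% − 3.66% = −1.12 percentage points.

The unemployment rate changes by −1.12 percentage points.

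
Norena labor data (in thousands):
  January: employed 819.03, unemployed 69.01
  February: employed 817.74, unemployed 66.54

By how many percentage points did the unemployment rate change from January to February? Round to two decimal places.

January: labor force = 819.03 + 69.01 = 888.04; u = 69.01/888.04 = 7.77%.
February: labor force = 817.74 + 66.54 = 884.28; u = 66.54/884.28 = 7.52%.
Change = 7.52% − 7.77% = −0.25 pp.

The unemployment rate changed by −0.25 percentage points.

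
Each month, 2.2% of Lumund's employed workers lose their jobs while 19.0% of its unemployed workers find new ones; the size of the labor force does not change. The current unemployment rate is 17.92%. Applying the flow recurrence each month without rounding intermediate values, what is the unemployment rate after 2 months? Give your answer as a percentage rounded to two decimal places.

With a fixed labor force, u_{t+1} = u_t + s·(1−u_t) − f·u_t = u_t·(1−s−f) + s.
Here 1−s−f = 0.788 and s = 0.022.
u_1 = 0.179200 × 0.788 + 0.022 = 0.163210.
u_2 = 0.163210 × 0.788 + 0.022 = 0.150609.

Unemployment rate after two months ≈ 15.06%.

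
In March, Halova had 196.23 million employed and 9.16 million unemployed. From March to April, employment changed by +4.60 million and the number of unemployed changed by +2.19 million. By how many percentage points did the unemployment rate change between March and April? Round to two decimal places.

March: labor force = 196.23 + 9.16 = 205.39; u = 9.16/205.39 = 4.46%.
April: labor force = 200.83 + 11.35 = 212.18; u = 11.35/212.18 = 5.35%.
Change = 5.35% − 4.46% = +0.89 pp.

The unemployment rate changed by +0.89 percentage points.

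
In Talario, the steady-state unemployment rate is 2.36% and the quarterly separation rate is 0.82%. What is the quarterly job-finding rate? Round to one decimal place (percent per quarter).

Job-finding rate ≈ 33.9% per quarter.

From u* = s/(s+f): f = s·(1−u)/u.
f = 0.82 × (1 − 0.0236) / 0.0236 = 0.8006 / 0.0236 ≈ 33.9% per quarter.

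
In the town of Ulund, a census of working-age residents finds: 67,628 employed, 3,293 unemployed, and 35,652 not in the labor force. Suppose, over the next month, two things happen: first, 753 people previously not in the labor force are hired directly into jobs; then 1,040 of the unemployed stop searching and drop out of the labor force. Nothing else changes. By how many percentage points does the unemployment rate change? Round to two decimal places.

Initially, labor force = 67,628 + 3,293 = 70,921, so u = 3,293/70,921 = 4.64%.
After the first change, employed and labor force both rise by 753; unemployed unchanged → E = 68,381, U = 3,293, labor force = 71,674.
After the second change, unemployed and labor force both fall by 1,040 → E = 68,381, U = 2,253, labor force = 70,634.
New unemployment rate = 2,253 / 70,634 = 3.19%.
Change = 3.19% − 4.64% = −1.45 percentage points.

The unemployment rate changes by −1.45 percentage points.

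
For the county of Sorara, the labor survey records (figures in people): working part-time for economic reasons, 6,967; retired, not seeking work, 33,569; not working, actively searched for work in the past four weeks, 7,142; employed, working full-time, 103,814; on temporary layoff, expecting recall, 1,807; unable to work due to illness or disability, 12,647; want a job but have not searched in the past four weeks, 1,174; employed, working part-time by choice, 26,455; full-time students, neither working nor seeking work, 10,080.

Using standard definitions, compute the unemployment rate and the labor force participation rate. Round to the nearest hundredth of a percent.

Employed = 6,967 + 103,814 + 26,455 = 137,236 (anyone who worked, including part-time for economic reasons, counts as employed).
Unemployed = 7,142 + 1,807 = 8,949 (jobless and actively searching, or on temporary layoff).
Labor force = 137,236 + 8,949 = 146,185.
Not in labor force = 33,569 + 12,647 + 1,174 + 10,080 = 57,470 (those not working and not actively searching are outside the labor force — including those who want a job but have given up searching).
Civilian working-age population = 146,185 + 57,470 = 203,655.
Unemployment rate = 8,949 / 146,185 = 6.12%.
Labor force participation rate = 146,185 / 203,655 = 71.78%.

Unemployment rate ≈ 6.12%; labor force participation rate ≈ 71.78%.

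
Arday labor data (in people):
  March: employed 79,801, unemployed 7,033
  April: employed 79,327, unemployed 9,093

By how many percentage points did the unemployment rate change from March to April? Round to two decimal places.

March: labor force = 79,801 + 7,033 = 86,834; u = 7,033/86,834 = 8.10%.
April: labor force = 79,327 + 9,093 = 88,420; u = 9,093/88,420 = 10.28%.
Change = 10.28% − 8.10% = +2.18 pp.

The unemployment rate changed by +2.18 percentage points.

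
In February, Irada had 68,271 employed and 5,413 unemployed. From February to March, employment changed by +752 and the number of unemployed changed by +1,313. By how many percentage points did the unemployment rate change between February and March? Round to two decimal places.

February: labor force = 68,271 + 5,413 = 73,684; u = 5,413/73,684 = 7.35%.
March: labor force = 69,023 + 6,726 = 75,749; u = 6,726/75,749 = 8.88%.
Change = 8.88% − 7.35% = +1.53 pp.

The unemployment rate changed by +1.53 percentage points.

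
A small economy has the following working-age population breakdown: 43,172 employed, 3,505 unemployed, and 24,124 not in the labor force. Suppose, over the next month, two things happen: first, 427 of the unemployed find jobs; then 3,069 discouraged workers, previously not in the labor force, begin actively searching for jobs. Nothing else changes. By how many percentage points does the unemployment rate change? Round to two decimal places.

The unemployment rate changes by +4.85 percentage points.

Initially, labor force = 43,172 + 3,505 = 46,677, so u = 3,505/46,677 = 7.51%.
After the first change, unemployed falls and employed rises by 427; labor force unchanged → E = 43,599, U = 3,078, labor force = 46,677.
After the second change, unemployed and labor force both rise by 3,069 → E = 43,599, U = 6,147, labor force = 49,746.
New unemployment rate = 6,147 / 49,746 = 12.36%.
Change = 12.36% − 7.51% = +4.85 percentage points.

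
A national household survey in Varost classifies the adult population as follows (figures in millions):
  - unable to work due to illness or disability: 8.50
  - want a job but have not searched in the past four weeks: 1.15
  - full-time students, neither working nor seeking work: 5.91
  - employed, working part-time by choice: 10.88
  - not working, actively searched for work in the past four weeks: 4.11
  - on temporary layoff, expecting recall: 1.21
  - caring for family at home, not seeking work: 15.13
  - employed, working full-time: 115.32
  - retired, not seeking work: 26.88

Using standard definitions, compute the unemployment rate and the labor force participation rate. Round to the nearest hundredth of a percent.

Unemployment rate ≈ 4.05%; labor force participation rate ≈ 69.55%.

Employed = 10.88 + 115.32 = 126.20 million.
Unemployed = 4.11 + 1.21 = 5.32 million (jobless and actively searching, or on temporary layoff).
Labor force = 126.20 + 5.32 = 131.52 million.
Not in labor force = 8.50 + 1.15 + 5.91 + 15.13 + 26.88 = 57.57 million (those not working and not actively searching are outside the labor force — including those who want a job but have given up searching).
Civilian working-age population = 131.52 + 57.57 = 189.09 million.
Unemployment rate = 5.32 / 131.52 = 4.05%.
Labor force participation rate = 131.52 / 189.09 = 69.55%.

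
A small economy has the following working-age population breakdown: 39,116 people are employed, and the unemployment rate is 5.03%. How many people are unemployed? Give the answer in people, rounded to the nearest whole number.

Let U be the number unemployed. The labor force is E + U, and U/(E+U) = 0.0503.
So U = 0.0503 × 39,116 / (1 − 0.0503) = 1967.53 / 0.9497 ≈ 2,072.

About 2,072 are unemployed.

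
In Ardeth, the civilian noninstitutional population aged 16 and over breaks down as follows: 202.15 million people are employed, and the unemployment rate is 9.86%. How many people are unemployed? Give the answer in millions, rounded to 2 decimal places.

Let U be the number unemployed. The labor force is E + U, and U/(E+U) = 0.0986.
So U = 0.0986 × 202.15 / (1 − 0.0986) = 19.9320 / 0.9014 ≈ 22.11 million.

About 22.11 million are unemployed.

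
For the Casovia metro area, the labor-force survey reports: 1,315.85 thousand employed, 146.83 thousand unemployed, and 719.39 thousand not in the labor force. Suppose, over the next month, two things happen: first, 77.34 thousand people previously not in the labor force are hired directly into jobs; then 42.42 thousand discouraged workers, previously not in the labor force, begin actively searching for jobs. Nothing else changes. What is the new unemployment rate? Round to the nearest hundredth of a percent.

New unemployment rate ≈ 11.96%.

Initially, labor force = 1,315.85 + 146.83 = 1,462.68 thousand, so u = 146.83/1,462.68 = 10.04%.
After the first change, employed and labor force both rise by 77.34; unemployed unchanged → E = 1,393.19, U = 146.83, labor force = 1,540.02 thousand.
After the second change, unemployed and labor force both rise by 42.42 → E = 1,393.19, U = 189.25, labor force = 1,582.44 thousand.
New unemployment rate = 189.25 / 1,582.44 = 11.96%.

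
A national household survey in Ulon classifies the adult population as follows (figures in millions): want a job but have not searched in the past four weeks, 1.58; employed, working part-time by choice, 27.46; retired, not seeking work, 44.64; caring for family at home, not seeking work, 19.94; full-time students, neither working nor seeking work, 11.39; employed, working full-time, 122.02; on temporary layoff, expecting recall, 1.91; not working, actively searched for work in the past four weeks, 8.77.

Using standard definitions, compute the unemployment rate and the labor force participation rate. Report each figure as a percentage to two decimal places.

Unemployment rate ≈ 6.67%; labor force participation rate ≈ 67.38%.

Employed = 27.46 + 122.02 = 149.48 million.
Unemployed = 1.91 + 8.77 = 10.68 million (jobless and actively searching, or on temporary layoff).
Labor force = 149.48 + 10.68 = 160.16 million.
Not in labor force = 1.58 + 44.64 + 19.94 + 11.39 = 77.55 million (those not working and not actively searching are outside the labor force — including those who want a job but have given up searching).
Civilian working-age population = 160.16 + 77.55 = 237.71 million.
Unemployment rate = 10.68 / 160.16 = 6.67%.
Labor force participation rate = 160.16 / 237.71 = 67.38%.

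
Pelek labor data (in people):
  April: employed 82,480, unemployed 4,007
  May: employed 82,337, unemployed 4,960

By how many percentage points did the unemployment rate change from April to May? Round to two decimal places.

April: labor force = 82,480 + 4,007 = 86,487; u = 4,007/86,487 = 4.63%.
May: labor force = 82,337 + 4,960 = 87,297; u = 4,960/87,297 = 5.68%.
Change = 5.68% − 4.63% = +1.05 pp.

The unemployment rate changed by +1.05 percentage points.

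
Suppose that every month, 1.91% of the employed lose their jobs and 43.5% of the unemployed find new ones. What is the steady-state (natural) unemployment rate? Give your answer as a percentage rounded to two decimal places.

At steady state the flows balance: s·E = f·U, so U/(E+U) = s/(s+f).
u* = 1.91 / (1.91 + 43.5) = 1.91 / 45.41 = 4.21%.

Steady-state unemployment rate ≈ 4.21%.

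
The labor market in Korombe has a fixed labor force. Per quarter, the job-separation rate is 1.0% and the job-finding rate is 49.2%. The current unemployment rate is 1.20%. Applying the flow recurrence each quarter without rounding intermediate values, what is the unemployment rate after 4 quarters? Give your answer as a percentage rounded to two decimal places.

With a fixed labor force, u_{t+1} = u_t + s·(1−u_t) − f·u_t = u_t·(1−s−f) + s.
Here 1−s−f = 0.498 and s = 0.010.
u_1 = 0.012000 × 0.498 + 0.010 = 0.015976.
u_2 = 0.015976 × 0.498 + 0.010 = 0.017956.
u_3 = 0.017956 × 0.498 + 0.010 = 0.018942.
u_4 = 0.018942 × 0.498 + 0.010 = 0.019433.

Unemployment rate after four quarters ≈ 1.94%.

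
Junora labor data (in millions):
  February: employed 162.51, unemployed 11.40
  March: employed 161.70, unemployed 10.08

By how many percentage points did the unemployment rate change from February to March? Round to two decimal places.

The unemployment rate changed by −0.69 percentage points.

February: labor force = 162.51 + 11.40 = 173.91; u = 11.40/173.91 = 6.56%.
March: labor force = 161.70 + 10.08 = 171.78; u = 10.08/171.78 = 5.87%.
Change = 5.87% − 6.56% = −0.69 pp.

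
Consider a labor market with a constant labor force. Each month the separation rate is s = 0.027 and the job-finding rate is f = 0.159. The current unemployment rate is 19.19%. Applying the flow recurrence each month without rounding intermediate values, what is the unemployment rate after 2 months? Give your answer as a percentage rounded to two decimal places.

With a fixed labor force, u_{t+1} = u_t + s·(1−u_t) − f·u_t = u_t·(1−s−f) + s.
Here 1−s−f = 0.814 and s = 0.027.
u_1 = 0.191900 × 0.814 + 0.027 = 0.183207.
u_2 = 0.183207 × 0.814 + 0.027 = 0.176130.

Unemployment rate after two months ≈ 17.61%.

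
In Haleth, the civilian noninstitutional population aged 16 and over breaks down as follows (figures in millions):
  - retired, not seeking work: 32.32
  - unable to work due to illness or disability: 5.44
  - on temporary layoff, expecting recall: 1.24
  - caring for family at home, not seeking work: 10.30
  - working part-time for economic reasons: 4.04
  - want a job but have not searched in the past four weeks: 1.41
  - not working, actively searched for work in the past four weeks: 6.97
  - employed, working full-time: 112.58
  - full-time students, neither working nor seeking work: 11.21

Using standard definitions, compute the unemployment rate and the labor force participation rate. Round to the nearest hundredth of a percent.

Employed = 4.04 + 112.58 = 116.62 million (anyone who worked, including part-time for economic reasons, counts as employed).
Unemployed = 1.24 + 6.97 = 8.21 million (jobless and actively searching, or on temporary layoff).
Labor force = 116.62 + 8.21 = 124.83 million.
Not in labor force = 32.32 + 5.44 + 10.30 + 1.41 + 11.21 = 60.68 million (those not working and not actively searching are outside the labor force — including those who want a job but have given up searching).
Civilian working-age population = 124.83 + 60.68 = 185.51 million.
Unemployment rate = 8.21 / 124.83 = 6.58%.
Labor force participation rate = 124.83 / 185.51 = 67.29%.

Unemployment rate ≈ 6.58%; labor force participation rate ≈ 67.29%.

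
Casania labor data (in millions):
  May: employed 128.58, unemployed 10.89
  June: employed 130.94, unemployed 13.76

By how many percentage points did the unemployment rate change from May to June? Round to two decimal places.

May: labor force = 128.58 + 10.89 = 139.47; u = 10.89/139.47 = 7.81%.
June: labor force = 130.94 + 13.76 = 144.70; u = 13.76/144.70 = 9.51%.
Change = 9.51% − 7.81% = +1.70 pp.

The unemployment rate changed by +1.70 percentage points.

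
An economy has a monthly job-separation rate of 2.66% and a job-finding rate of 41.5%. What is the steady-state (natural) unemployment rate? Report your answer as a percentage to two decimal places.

At steady state the flows balance: s·E = f·U, so U/(E+U) = s/(s+f).
u* = 2.66 / (2.66 + 41.5) = 2.66 / 44.16 = 6.02%.

Steady-state unemployment rate ≈ 6.02%.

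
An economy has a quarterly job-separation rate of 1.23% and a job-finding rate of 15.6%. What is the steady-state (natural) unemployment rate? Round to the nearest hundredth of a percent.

At steady state the flows balance: s·E = f·U, so U/(E+U) = s/(s+f).
u* = 1.23 / (1.23 + 15.6) = 1.23 / 16.83 = 7.31%.

Steady-state unemployment rate ≈ 7.31%.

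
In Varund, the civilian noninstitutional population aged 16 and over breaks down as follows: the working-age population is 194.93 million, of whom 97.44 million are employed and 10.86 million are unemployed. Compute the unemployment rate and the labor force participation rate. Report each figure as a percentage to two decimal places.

Labor force = employed + unemployed = 97.44 + 10.86 = 108.30 million.
Unemployment rate = 10.86 / 108.30 = 10.03%.
Labor force participation rate = 108.30 / 194.93 = 55.56%.

Unemployment rate ≈ 10.03%; labor force participation rate ≈ 55.56%.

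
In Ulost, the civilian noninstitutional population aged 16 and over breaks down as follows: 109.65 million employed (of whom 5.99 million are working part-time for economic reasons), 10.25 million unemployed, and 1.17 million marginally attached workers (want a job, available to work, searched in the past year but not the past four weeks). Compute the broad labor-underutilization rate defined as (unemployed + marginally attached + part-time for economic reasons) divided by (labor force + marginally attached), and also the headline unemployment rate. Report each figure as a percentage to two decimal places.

Labor force = 109.65 + 10.25 = 119.90 million.
Numerator = 10.25 + 1.17 + 5.99 = 17.41 million.
Denominator = 119.90 + 1.17 = 121.07 million.
Broad rate = 17.41 / 121.07 = 14.38%.
Headline unemployment rate = 10.25 / 119.90 = 8.55%.

Broad underutilization rate ≈ 14.38%; headline unemployment rate ≈ 8.55%.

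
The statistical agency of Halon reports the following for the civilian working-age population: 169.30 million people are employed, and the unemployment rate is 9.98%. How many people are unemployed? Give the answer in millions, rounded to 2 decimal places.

Let U be the number unemployed. The labor force is E + U, and U/(E+U) = 0.0998.
So U = 0.0998 × 169.30 / (1 − 0.0998) = 16.8961 / 0.9002 ≈ 18.77 million.

About 18.77 million are unemployed.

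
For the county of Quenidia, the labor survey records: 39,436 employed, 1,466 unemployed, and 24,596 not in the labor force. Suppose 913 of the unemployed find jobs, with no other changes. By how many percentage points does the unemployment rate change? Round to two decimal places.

Initially, labor force = 39,436 + 1,466 = 40,902, so u = 1,466/40,902 = 3.58%.
After the change, unemployed falls and employed rises by 913; labor force unchanged → E = 40,349, U = 553, labor force = 40,902.
New unemployment rate = 553 / 40,902 = 1.35%.
Change = 1.35% − 3.58% = −2.23 percentage points.

The unemployment rate changes by −2.23 percentage points.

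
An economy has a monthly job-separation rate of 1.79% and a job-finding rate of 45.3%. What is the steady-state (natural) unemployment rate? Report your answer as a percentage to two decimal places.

At steady state the flows balance: s·E = f·U, so U/(E+U) = s/(s+f).
u* = 1.79 / (1.79 + 45.3) = 1.79 / 47.09 = 3.80%.

Steady-state unemployment rate ≈ 3.80%.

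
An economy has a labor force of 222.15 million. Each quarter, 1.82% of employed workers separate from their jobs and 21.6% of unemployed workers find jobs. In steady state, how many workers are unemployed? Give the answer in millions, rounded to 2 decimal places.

Steady-state unemployment rate u* = s/(s+f) = 1.82/(1.82+21.6) = 0.077711.
Unemployed = u* × labor force = 0.077711 × 222.15 ≈ 17.26 million.

About 17.26 million are unemployed in steady state.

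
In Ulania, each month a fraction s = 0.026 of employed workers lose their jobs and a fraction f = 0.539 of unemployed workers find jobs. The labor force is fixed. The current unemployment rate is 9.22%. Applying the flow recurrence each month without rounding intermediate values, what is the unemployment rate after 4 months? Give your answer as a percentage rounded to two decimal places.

With a fixed labor force, u_{t+1} = u_t + s·(1−u_t) − f·u_t = u_t·(1−s−f) + s.
Here 1−s−f = 0.435 and s = 0.026.
u_1 = 0.092200 × 0.435 + 0.026 = 0.066107.
u_2 = 0.066107 × 0.435 + 0.026 = 0.054757.
u_3 = 0.054757 × 0.435 + 0.026 = 0.049819.
u_4 = 0.049819 × 0.435 + 0.026 = 0.047671.

Unemployment rate after four months ≈ 4.77%.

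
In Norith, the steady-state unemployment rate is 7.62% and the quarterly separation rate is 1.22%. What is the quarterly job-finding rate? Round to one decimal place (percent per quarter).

From u* = s/(s+f): f = s·(1−u)/u.
f = 1.22 × (1 − 0.0762) / 0.0762 = 1.1270 / 0.0762 ≈ 14.8% per quarter.

Job-finding rate ≈ 14.8% per quarter.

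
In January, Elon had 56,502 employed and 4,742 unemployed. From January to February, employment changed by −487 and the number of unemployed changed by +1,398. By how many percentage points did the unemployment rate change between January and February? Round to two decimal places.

The unemployment rate changed by +2.14 percentage points.

January: labor force = 56,502 + 4,742 = 61,244; u = 4,742/61,244 = 7.74%.
February: labor force = 56,015 + 6,140 = 62,155; u = 6,140/62,155 = 9.88%.
Change = 9.88% − 7.74% = +2.14 pp.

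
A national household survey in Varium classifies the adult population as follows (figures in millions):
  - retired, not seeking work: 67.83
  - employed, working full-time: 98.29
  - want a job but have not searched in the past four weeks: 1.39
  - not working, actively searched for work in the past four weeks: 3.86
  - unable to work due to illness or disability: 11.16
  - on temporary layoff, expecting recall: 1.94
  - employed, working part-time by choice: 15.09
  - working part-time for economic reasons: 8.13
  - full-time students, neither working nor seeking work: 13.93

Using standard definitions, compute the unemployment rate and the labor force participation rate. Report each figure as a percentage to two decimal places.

Employed = 98.29 + 15.09 + 8.13 = 121.51 million (anyone who worked, including part-time for economic reasons, counts as employed).
Unemployed = 3.86 + 1.94 = 5.80 million (jobless and actively searching, or on temporary layoff).
Labor force = 121.51 + 5.80 = 127.31 million.
Not in labor force = 67.83 + 1.39 + 11.16 + 13.93 = 94.31 million (those not working and not actively searching are outside the labor force — including those who want a job but have given up searching).
Civilian working-age population = 127.31 + 94.31 = 221.62 million.
Unemployment rate = 5.80 / 127.31 = 4.56%.
Labor force participation rate = 127.31 / 221.62 = 57.45%.

Unemployment rate ≈ 4.56%; labor force participation rate ≈ 57.45%.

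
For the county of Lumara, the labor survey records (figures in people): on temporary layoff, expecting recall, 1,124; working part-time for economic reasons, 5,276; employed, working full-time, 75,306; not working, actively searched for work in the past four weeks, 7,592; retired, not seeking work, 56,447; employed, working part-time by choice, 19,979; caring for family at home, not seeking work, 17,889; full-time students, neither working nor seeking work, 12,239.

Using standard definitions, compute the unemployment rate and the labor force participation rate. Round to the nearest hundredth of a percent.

Employed = 5,276 + 75,306 + 19,979 = 100,561 (anyone who worked, including part-time for economic reasons, counts as employed).
Unemployed = 1,124 + 7,592 = 8,716 (jobless and actively searching, or on temporary layoff).
Labor force = 100,561 + 8,716 = 109,277.
Not in labor force = 56,447 + 17,889 + 12,239 = 86,575 (those not working and not actively searching are outside the labor force).
Civilian working-age population = 109,277 + 86,575 = 195,852.
Unemployment rate = 8,716 / 109,277 = 7.98%.
Labor force participation rate = 109,277 / 195,852 = 55.80%.

Unemployment rate ≈ 7.98%; labor force participation rate ≈ 55.80%.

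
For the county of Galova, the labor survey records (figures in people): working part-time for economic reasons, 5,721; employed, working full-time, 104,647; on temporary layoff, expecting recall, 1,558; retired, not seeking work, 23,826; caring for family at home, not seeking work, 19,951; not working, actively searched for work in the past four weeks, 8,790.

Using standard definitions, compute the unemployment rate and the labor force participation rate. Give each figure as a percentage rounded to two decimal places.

Employed = 5,721 + 104,647 = 110,368 (anyone who worked, including part-time for economic reasons, counts as employed).
Unemployed = 1,558 + 8,790 = 10,348 (jobless and actively searching, or on temporary layoff).
Labor force = 110,368 + 10,348 = 120,716.
Not in labor force = 23,826 + 19,951 = 43,777 (those not working and not actively searching are outside the labor force).
Civilian working-age population = 120,716 + 43,777 = 164,493.
Unemployment rate = 10,348 / 120,716 = 8.57%.
Labor force participation rate = 120,716 / 164,493 = 73.39%.

Unemployment rate ≈ 8.57%; labor force participation rate ≈ 73.39%.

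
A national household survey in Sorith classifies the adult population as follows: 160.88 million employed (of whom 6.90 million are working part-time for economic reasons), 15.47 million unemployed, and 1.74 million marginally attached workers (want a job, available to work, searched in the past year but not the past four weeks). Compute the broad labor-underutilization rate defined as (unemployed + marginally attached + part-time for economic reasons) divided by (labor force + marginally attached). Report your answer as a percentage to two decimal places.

Labor force = 160.88 + 15.47 = 176.35 million.
Numerator = 15.47 + 1.74 + 6.90 = 24.11 million.
Denominator = 176.35 + 1.74 = 178.09 million.
Broad rate = 24.11 / 178.09 = 13.54%.

Broad underutilization rate ≈ 13.54%.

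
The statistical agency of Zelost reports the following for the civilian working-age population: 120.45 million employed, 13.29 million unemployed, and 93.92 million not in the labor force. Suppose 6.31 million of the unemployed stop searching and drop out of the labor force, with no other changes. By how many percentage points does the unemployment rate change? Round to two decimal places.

Initially, labor force = 120.45 + 13.29 = 133.74 million, so u = 13.29/133.74 = 9.94%.
After the change, unemployed and labor force both fall by 6.31 → E = 120.45, U = 6.98, labor force = 127.43 million.
New unemployment rate = 6.98 / 127.43 = 5.48%.
Change = 5.48% − 9.94% = −4.46 percentage points.

The unemployment rate changes by −4.46 percentage points.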